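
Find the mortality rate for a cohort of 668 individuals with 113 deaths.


Mortality rate = 113 / 668 = 0.169162 ≈ 0.1692

0.1692


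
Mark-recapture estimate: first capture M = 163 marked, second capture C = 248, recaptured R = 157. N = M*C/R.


N = M * C / R = 163 * 248 / 157 = 40424 / 157 = 257.48 ≈ 257

257 individuals


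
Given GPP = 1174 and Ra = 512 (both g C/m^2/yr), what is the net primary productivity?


NPP = GPP - Ra = 1174 - 512 = 662 g C/m^2/yr

662 g C/m^2/yr


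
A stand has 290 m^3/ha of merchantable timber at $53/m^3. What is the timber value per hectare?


Value = 290 * 53 = $15370/ha

$15370/ha


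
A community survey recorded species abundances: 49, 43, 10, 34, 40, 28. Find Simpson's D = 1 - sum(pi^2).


Total N = 49 + 43 + 10 + 34 + 40 + 28 = 204
Per-species terms:
  p = 49/204 = 0.240196; p^2 = 0.240196^2 = 0.057694
  p = 43/204 = 0.210784; p^2 = 0.210784^2 = 0.044430
  p = 10/204 = 0.049020; p^2 = 0.049020^2 = 0.002403
  p = 34/204 = 0.166667; p^2 = 0.166667^2 = 0.027778
  p = 40/204 = 0.196078; p^2 = 0.196078^2 = 0.038447
  p = 28/204 = 0.137255; p^2 = 0.137255^2 = 0.018839
sum(p^2) = 0.057694 + 0.044430 + 0.002403 + 0.027778 + 0.038447 + 0.018839 = 0.189591
D = 1 - 0.189591 = 0.810409 ≈ 0.8104

0.8104


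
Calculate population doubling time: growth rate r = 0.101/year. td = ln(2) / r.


td = ln(2) / 0.101 = 0.693147 / 0.101 = 6.86284 ≈ 6.9 years

6.9 years


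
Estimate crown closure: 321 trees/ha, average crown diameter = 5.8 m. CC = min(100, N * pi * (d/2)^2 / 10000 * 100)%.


(d/2)^2 = (5.8/2)^2 = 2.9^2 = 8.41
Crown area = 3.141593 * 8.41 = 26.4208 m^2
N * area / 10000 * 100 = 321 * 26.4208 / 10000 * 100 = 84.8108
CC = min(100, 84.8108) = 84.8108 ≈ 84.8%

84.8%


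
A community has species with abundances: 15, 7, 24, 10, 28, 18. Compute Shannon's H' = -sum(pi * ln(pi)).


Total N = 15 + 7 + 24 + 10 + 28 + 18 = 102
Per-species terms:
  p = 15/102 = 0.147059; ln(p) = -1.916921; p*ln(p) = 0.147059 * (-1.916921) = -0.281900
  p = 7/102 = 0.068627; ln(p) = -2.679069; p*ln(p) = 0.068627 * (-2.679069) = -0.183856
  p = 24/102 = 0.235294; ln(p) = -1.446919; p*ln(p) = 0.235294 * (-1.446919) = -0.340451
  p = 10/102 = 0.098039; ln(p) = -2.322390; p*ln(p) = 0.098039 * (-2.322390) = -0.227685
  p = 28/102 = 0.274510; ln(p) = -1.292768; p*ln(p) = 0.274510 * (-1.292768) = -0.354878
  p = 18/102 = 0.176471; ln(p) = -1.734599; p*ln(p) = 0.176471 * (-1.734599) = -0.306106
sum(p*ln(p)) = (-0.281900) + (-0.183856) + (-0.340451) + (-0.227685) + (-0.354878) + (-0.306106) = -1.694876
H' = -(-1.694876) = 1.694876 ≈ 1.6949

1.6949


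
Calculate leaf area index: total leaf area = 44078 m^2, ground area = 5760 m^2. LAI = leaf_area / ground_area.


LAI = 44078 / 5760 = 7.6524 ≈ 7.65

7.65


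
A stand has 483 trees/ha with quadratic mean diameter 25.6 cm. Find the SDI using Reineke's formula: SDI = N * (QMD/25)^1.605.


QMD/25 = 25.6/25 = 1.024
(1.024)^1.605 = exp(1.605 * ln(1.024)) = exp(1.605 * 0.0237165) = exp(0.0380650) = 1.03880
SDI = 483 * 1.03880 = 501.740 ≈ 502

502


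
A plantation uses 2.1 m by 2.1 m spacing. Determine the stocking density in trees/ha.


N = 10000 / 2.1^2 = 10000 / 4.41 = 2267.57 ≈ 2268 trees/ha

2268 trees/ha


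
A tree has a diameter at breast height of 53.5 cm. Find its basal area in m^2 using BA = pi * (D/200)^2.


D/200 = 53.5/200 = 0.2675 m
(D/200)^2 = 0.2675^2 = 0.07155625
BA = 3.141593 * 0.07155625 = 0.224801 ≈ 0.2248 m^2

0.2248 m^2


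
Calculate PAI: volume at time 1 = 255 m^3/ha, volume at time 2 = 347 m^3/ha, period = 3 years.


PAI = (V2 - V1) / period = (347 - 255) / 3 = 92 / 3 = 30.6667 ≈ 30.67 m^3/ha/yr

30.67 m^3/ha/yr


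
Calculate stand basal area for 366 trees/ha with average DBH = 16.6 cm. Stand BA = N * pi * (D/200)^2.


(D/200)^2 = (16.6/200)^2 = 0.083^2 = 0.006889
Individual BA = 3.141593 * 0.006889 = 0.0216424 m^2
Stand BA = 366 * 0.0216424 = 7.92112 ≈ 7.92 m^2/ha

7.92 m^2/ha


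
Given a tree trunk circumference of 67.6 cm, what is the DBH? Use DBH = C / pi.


DBH = C / pi = 67.6 / 3.141593 = 21.5177 ≈ 21.52 cm

21.52 cm


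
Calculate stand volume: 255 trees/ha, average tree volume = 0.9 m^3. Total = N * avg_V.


V_stand = 255 * 0.9 = 229.5 m^3/ha

229.5 m^3/ha


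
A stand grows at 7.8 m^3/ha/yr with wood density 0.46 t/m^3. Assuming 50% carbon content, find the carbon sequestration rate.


C = 7.8 * 0.46 * 0.5 = 1.794 ≈ 1.79 t C/ha/yr

1.79 t C/ha/yr


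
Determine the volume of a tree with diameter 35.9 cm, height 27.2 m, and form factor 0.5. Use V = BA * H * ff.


(D/200)^2 = (35.9/200)^2 = 0.1795^2 = 0.03222025
BA = 3.141593 * 0.03222025 = 0.101223 m^2
V = 0.101223 * 27.2 * 0.5 = 1.37663 ≈ 1.377 m^3

1.377 m^3


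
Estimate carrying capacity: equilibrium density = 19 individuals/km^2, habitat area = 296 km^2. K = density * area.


K = 19 * 296 = 5624 individuals

5624 individuals


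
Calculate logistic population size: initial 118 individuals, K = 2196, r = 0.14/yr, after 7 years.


(K - N0)/N0 = (2196 - 118)/118 = 2078/118 = 17.6102
r*t = 0.14 * 7 = 0.98; exp(-0.98) = 0.375311
17.6102 * 0.375311 = 6.60930
1 + 6.60930 = 7.60930
N = 2196 / 7.60930 = 288.594 ≈ 289

289


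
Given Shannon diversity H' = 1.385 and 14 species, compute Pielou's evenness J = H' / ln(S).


ln(14) = 2.63906
J = H' / ln(S) = 1.385 / 2.63906 = 0.524808 ≈ 0.5248

0.5248


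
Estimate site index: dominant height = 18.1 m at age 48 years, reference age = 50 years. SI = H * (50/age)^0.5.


50/48 = 1.04167
(1.04167)^0.5 = 1.02062
SI = 18.1 * 1.02062 = 18.4732 ≈ 18.5 m

18.5 m


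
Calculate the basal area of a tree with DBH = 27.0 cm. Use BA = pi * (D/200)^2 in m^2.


D/200 = 27.0/200 = 0.135 m
(D/200)^2 = 0.135^2 = 0.018225
BA = 3.141593 * 0.018225 = 0.0572555 ≈ 0.0573 m^2

0.0573 m^2


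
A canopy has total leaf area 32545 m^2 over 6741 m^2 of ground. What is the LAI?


LAI = 32545 / 6741 = 4.8279 ≈ 4.83

4.83


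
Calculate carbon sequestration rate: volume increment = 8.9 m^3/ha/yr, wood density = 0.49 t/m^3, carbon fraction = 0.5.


C = 8.9 * 0.49 * 0.5 = 2.1805 ≈ 2.18 t C/ha/yr

2.18 t C/ha/yr


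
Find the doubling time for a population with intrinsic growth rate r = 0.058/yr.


td = ln(2) / 0.058 = 0.693147 / 0.058 = 11.9508 ≈ 12.0 years

12.0 years


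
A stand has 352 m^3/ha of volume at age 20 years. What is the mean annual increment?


MAI = 352 / 20 = 17.60 m^3/ha/yr

17.60 m^3/ha/yr


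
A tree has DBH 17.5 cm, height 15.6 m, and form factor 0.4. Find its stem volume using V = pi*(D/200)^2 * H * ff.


(D/200)^2 = (17.5/200)^2 = 0.0875^2 = 0.00765625
BA = 3.141593 * 0.00765625 = 0.0240528 m^2
V = 0.0240528 * 15.6 * 0.4 = 0.150089 ≈ 0.150 m^3

0.150 m^3


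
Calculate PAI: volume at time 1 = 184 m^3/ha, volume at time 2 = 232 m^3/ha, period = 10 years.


PAI = (V2 - V1) / period = (232 - 184) / 10 = 48 / 10 = 4.80 m^3/ha/yr

4.80 m^3/ha/yr


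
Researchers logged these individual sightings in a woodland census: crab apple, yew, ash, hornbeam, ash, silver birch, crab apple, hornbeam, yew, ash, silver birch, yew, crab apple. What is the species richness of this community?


Total individuals logged = 13
Distinct species (count of individuals): crab apple (3), yew (3), ash (3), hornbeam (2), silver birch (2)
Species richness = number of distinct species = 5

5


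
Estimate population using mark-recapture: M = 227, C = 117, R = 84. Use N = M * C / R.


N = M * C / R = 227 * 117 / 84 = 26559 / 84 = 316.18 ≈ 316

316 individuals


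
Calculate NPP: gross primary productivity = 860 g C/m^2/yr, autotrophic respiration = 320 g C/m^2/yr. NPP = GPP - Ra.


NPP = GPP - Ra = 860 - 320 = 540 g C/m^2/yr

540 g C/m^2/yr


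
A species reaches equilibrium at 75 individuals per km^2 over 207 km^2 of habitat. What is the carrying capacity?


K = 75 * 207 = 15525 individuals

15525 individuals


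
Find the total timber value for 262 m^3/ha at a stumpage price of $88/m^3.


Value = 262 * 88 = $23056/ha

$23056/ha


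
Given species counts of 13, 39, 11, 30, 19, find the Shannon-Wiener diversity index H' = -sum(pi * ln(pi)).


Total N = 13 + 39 + 11 + 30 + 19 = 112
Per-species terms:
  p = 13/112 = 0.116071; ln(p) = -2.153553; p*ln(p) = 0.116071 * (-2.153553) = -0.249965
  p = 39/112 = 0.348214; ln(p) = -1.054938; p*ln(p) = 0.348214 * (-1.054938) = -0.367344
  p = 11/112 = 0.098214; ln(p) = -2.320607; p*ln(p) = 0.098214 * (-2.320607) = -0.227916
  p = 30/112 = 0.267857; ln(p) = -1.317302; p*ln(p) = 0.267857 * (-1.317302) = -0.352849
  p = 19/112 = 0.169643; ln(p) = -1.774059; p*ln(p) = 0.169643 * (-1.774059) = -0.300957
sum(p*ln(p)) = (-0.249965) + (-0.367344) + (-0.227916) + (-0.352849) + (-0.300957) = -1.499031
H' = -(-1.499031) = 1.499031 ≈ 1.4990

1.4990


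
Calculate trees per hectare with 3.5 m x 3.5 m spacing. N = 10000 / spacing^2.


N = 10000 / 3.5^2 = 10000 / 12.25 = 816.327 ≈ 816 trees/ha

816 trees/ha


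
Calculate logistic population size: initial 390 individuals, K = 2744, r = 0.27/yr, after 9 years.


(K - N0)/N0 = (2744 - 390)/390 = 2354/390 = 6.03590
r*t = 0.27 * 9 = 2.43; exp(-2.43) = 0.0880368
6.03590 * 0.0880368 = 0.531381
1 + 0.531381 = 1.53138
N = 2744 / 1.53138 = 1791.85 ≈ 1792

1792


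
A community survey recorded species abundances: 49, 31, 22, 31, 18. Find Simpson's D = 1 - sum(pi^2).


Total N = 49 + 31 + 22 + 31 + 18 = 151
Per-species terms:
  p = 49/151 = 0.324503; p^2 = 0.324503^2 = 0.105302
  p = 31/151 = 0.205298; p^2 = 0.205298^2 = 0.042147
  p = 22/151 = 0.145695; p^2 = 0.145695^2 = 0.021227
  p = 31/151 = 0.205298; p^2 = 0.205298^2 = 0.042147
  p = 18/151 = 0.119205; p^2 = 0.119205^2 = 0.014210
sum(p^2) = 0.105302 + 0.042147 + 0.021227 + 0.042147 + 0.014210 = 0.225033
D = 1 - 0.225033 = 0.774967 ≈ 0.7750

0.7750


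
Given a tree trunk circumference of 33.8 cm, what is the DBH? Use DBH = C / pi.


DBH = C / pi = 33.8 / 3.141593 = 10.7589 ≈ 10.76 cm

10.76 cm


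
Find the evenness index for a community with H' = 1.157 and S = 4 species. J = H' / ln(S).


ln(4) = 1.38629
J = H' / ln(S) = 1.157 / 1.38629 = 0.834602 ≈ 0.8346

0.8346


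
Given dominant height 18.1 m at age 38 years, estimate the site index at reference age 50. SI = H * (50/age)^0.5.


50/38 = 1.31579
(1.31579)^0.5 = 1.14708
SI = 18.1 * 1.14708 = 20.7621 ≈ 20.8 m

20.8 m


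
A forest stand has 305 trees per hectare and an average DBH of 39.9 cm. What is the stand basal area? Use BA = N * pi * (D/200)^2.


(D/200)^2 = (39.9/200)^2 = 0.1995^2 = 0.03980025
Individual BA = 3.141593 * 0.03980025 = 0.125036 m^2
Stand BA = 305 * 0.125036 = 38.1360 ≈ 38.14 m^2/ha

38.14 m^2/ha


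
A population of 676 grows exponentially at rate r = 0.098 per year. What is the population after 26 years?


r*t = 0.098 * 26 = 2.548
exp(2.548) = 12.7815
N = 676 * 12.7815 = 8640.29 ≈ 8640

8640


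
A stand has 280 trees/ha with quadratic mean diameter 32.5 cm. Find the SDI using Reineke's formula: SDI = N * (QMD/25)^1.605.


QMD/25 = 32.5/25 = 1.3
(1.3)^1.605 = exp(1.605 * ln(1.3)) = exp(1.605 * 0.262364) = exp(0.421094) = 1.52363
SDI = 280 * 1.52363 = 426.616 ≈ 427

427


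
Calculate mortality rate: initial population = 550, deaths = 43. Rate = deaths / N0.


Mortality rate = 43 / 550 = 0.078182 ≈ 0.0782

0.0782


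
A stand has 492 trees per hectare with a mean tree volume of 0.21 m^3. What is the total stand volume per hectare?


V_stand = 492 * 0.21 = 103.32 ≈ 103.3 m^3/ha

103.3 m^3/ha


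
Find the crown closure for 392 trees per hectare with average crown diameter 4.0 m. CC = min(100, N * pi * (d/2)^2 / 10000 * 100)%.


(d/2)^2 = (4.0/2)^2 = 2^2 = 4
Crown area = 3.141593 * 4 = 12.5664 m^2
N * area / 10000 * 100 = 392 * 12.5664 / 10000 * 100 = 49.2603
CC = min(100, 49.2603) = 49.2603 ≈ 49.3%

49.3%


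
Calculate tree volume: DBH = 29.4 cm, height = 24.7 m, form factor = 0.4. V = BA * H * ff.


(D/200)^2 = (29.4/200)^2 = 0.147^2 = 0.021609
BA = 3.141593 * 0.021609 = 0.0678867 m^2
V = 0.0678867 * 24.7 * 0.4 = 0.670721 ≈ 0.671 m^3

0.671 m^3


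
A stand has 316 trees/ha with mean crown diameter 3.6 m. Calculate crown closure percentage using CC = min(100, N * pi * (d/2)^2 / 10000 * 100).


(d/2)^2 = (3.6/2)^2 = 1.8^2 = 3.24
Crown area = 3.141593 * 3.24 = 10.1788 m^2
N * area / 10000 * 100 = 316 * 10.1788 / 10000 * 100 = 32.1650
CC = min(100, 32.1650) = 32.1650 ≈ 32.2%

32.2%


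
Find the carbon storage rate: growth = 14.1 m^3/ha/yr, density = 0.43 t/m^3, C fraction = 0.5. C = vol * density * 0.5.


C = 14.1 * 0.43 * 0.5 = 3.0315 ≈ 3.03 t C/ha/yr

3.03 t C/ha/yr


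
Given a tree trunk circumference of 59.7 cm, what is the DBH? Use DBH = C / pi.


DBH = C / pi = 59.7 / 3.141593 = 19.0031 ≈ 19.00 cm

19.00 cm


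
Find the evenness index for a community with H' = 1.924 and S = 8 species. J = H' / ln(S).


ln(8) = 2.07944
J = H' / ln(S) = 1.924 / 2.07944 = 0.925249 ≈ 0.9252

0.9252


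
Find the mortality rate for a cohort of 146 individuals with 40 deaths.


Mortality rate = 40 / 146 = 0.273973 ≈ 0.2740

0.2740


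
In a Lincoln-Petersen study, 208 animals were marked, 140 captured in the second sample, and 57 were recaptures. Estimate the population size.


N = M * C / R = 208 * 140 / 57 = 29120 / 57 = 510.88 ≈ 511

511 individuals


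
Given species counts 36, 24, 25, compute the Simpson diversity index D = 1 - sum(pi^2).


Total N = 36 + 24 + 25 = 85
Per-species terms:
  p = 36/85 = 0.423529; p^2 = 0.423529^2 = 0.179377
  p = 24/85 = 0.282353; p^2 = 0.282353^2 = 0.079723
  p = 25/85 = 0.294118; p^2 = 0.294118^2 = 0.086505
sum(p^2) = 0.179377 + 0.079723 + 0.086505 = 0.345605
D = 1 - 0.345605 = 0.654395 ≈ 0.6544

0.6544


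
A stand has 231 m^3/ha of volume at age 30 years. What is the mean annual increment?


MAI = 231 / 30 = 7.70 m^3/ha/yr

7.70 m^3/ha/yr


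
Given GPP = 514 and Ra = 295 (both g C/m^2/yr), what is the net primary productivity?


NPP = GPP - Ra = 514 - 295 = 219 g C/m^2/yr

219 g C/m^2/yr


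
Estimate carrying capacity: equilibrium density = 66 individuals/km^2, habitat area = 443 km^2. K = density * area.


K = 66 * 443 = 29238 individuals

29238 individuals


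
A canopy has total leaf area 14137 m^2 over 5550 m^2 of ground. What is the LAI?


LAI = 14137 / 5550 = 2.5472 ≈ 2.55

2.55


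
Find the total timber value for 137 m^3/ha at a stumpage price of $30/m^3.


Value = 137 * 30 = $4110/ha

$4110/ha


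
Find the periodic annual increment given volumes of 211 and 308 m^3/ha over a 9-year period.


PAI = (V2 - V1) / period = (308 - 211) / 9 = 97 / 9 = 10.7778 ≈ 10.78 m^3/ha/yr

10.78 m^3/ha/yr


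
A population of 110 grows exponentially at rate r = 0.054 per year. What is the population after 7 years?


r*t = 0.054 * 7 = 0.378
exp(0.378) = 1.45936
N = 110 * 1.45936 = 160.530 ≈ 161

161


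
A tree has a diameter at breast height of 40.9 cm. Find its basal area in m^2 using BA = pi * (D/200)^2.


D/200 = 40.9/200 = 0.2045 m
(D/200)^2 = 0.2045^2 = 0.04182025
BA = 3.141593 * 0.04182025 = 0.131382 ≈ 0.1314 m^2

0.1314 m^2


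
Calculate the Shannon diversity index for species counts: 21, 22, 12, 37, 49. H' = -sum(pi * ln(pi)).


Total N = 21 + 22 + 12 + 37 + 49 = 141
Per-species terms:
  p = 21/141 = 0.148936; ln(p) = -1.904239; p*ln(p) = 0.148936 * (-1.904239) = -0.283610
  p = 22/141 = 0.156028; ln(p) = -1.857720; p*ln(p) = 0.156028 * (-1.857720) = -0.289856
  p = 12/141 = 0.085106; ln(p) = -2.463858; p*ln(p) = 0.085106 * (-2.463858) = -0.209689
  p = 37/141 = 0.262411; ln(p) = -1.337843; p*ln(p) = 0.262411 * (-1.337843) = -0.351065
  p = 49/141 = 0.347518; ln(p) = -1.056939; p*ln(p) = 0.347518 * (-1.056939) = -0.367305
sum(p*ln(p)) = (-0.283610) + (-0.289856) + (-0.209689) + (-0.351065) + (-0.367305) = -1.501525
H' = -(-1.501525) = 1.501525 ≈ 1.5015

1.5015


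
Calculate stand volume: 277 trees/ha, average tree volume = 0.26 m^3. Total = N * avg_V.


V_stand = 277 * 0.26 = 72.02 ≈ 72.0 m^3/ha

72.0 m^3/ha


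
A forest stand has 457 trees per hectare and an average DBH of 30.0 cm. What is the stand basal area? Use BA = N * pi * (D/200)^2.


(D/200)^2 = (30.0/200)^2 = 0.15^2 = 0.0225
Individual BA = 3.141593 * 0.0225 = 0.0706858 m^2
Stand BA = 457 * 0.0706858 = 32.3034 ≈ 32.30 m^2/ha

32.30 m^2/ha


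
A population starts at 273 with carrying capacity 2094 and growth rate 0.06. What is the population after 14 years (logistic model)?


(K - N0)/N0 = (2094 - 273)/273 = 1821/273 = 6.67033
r*t = 0.06 * 14 = 0.84; exp(-0.84) = 0.431711
6.67033 * 0.431711 = 2.87965
1 + 2.87965 = 3.87965
N = 2094 / 3.87965 = 539.739 ≈ 540

540


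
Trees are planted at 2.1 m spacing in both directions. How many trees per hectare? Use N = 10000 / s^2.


N = 10000 / 2.1^2 = 10000 / 4.41 = 2267.57 ≈ 2268 trees/ha

2268 trees/ha


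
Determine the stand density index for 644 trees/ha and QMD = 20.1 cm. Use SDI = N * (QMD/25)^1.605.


QMD/25 = 20.1/25 = 0.804
(0.804)^1.605 = exp(1.605 * ln(0.804)) = exp(1.605 * (-0.218156)) = exp(-0.350140) = 0.704589
SDI = 644 * 0.704589 = 453.755 ≈ 454

454


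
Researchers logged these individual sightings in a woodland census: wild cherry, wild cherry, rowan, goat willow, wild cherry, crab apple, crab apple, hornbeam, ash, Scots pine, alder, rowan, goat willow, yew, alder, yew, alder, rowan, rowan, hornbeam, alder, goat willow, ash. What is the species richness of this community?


Total individuals logged = 23
Distinct species (count of individuals): wild cherry (3), rowan (4), goat willow (3), crab apple (2), hornbeam (2), ash (2), Scots pine (1), alder (4), yew (2)
Species richness = number of distinct species = 9

9


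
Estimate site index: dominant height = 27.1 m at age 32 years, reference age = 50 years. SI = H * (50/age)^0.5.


50/32 = 1.56250
(1.56250)^0.5 = 1.25000
SI = 27.1 * 1.25000 = 33.8750 ≈ 33.9 m

33.9 m


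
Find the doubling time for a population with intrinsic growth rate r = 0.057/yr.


td = ln(2) / 0.057 = 0.693147 / 0.057 = 12.1605 ≈ 12.2 years

12.2 years


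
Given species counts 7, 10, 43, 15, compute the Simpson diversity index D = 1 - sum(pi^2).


Total N = 7 + 10 + 43 + 15 = 75
Per-species terms:
  p = 7/75 = 0.093333; p^2 = 0.093333^2 = 0.008711
  p = 10/75 = 0.133333; p^2 = 0.133333^2 = 0.017778
  p = 43/75 = 0.573333; p^2 = 0.573333^2 = 0.328711
  p = 15/75 = 0.200000; p^2 = 0.200000^2 = 0.040000
sum(p^2) = 0.008711 + 0.017778 + 0.328711 + 0.040000 = 0.395200
D = 1 - 0.395200 = 0.604800 ≈ 0.6048

0.6048


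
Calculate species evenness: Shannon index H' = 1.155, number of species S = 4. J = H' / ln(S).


ln(4) = 1.38629
J = H' / ln(S) = 1.155 / 1.38629 = 0.833159 ≈ 0.8332

0.8332


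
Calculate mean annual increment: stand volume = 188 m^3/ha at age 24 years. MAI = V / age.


MAI = 188 / 24 = 7.8333 ≈ 7.83 m^3/ha/yr

7.83 m^3/ha/yr


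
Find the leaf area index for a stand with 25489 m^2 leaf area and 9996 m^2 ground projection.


LAI = 25489 / 9996 = 2.5499 ≈ 2.55

2.55


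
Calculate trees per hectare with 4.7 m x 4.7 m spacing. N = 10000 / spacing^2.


N = 10000 / 4.7^2 = 10000 / 22.09 = 452.694 ≈ 453 trees/ha

453 trees/ha


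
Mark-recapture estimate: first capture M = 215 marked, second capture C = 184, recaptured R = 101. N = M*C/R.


N = M * C / R = 215 * 184 / 101 = 39560 / 101 = 391.68 ≈ 392

392 individuals


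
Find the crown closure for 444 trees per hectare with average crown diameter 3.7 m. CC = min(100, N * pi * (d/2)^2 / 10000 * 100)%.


(d/2)^2 = (3.7/2)^2 = 1.85^2 = 3.4225
Crown area = 3.141593 * 3.4225 = 10.7521 m^2
N * area / 10000 * 100 = 444 * 10.7521 / 10000 * 100 = 47.7393
CC = min(100, 47.7393) = 47.7393 ≈ 47.7%

47.7%


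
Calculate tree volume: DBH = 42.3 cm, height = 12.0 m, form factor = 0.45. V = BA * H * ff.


(D/200)^2 = (42.3/200)^2 = 0.2115^2 = 0.04473225
BA = 3.141593 * 0.04473225 = 0.140531 m^2
V = 0.140531 * 12.0 * 0.45 = 0.758867 ≈ 0.759 m^3

0.759 m^3


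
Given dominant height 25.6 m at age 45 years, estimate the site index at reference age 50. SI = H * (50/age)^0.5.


50/45 = 1.11111
(1.11111)^0.5 = 1.05409
SI = 25.6 * 1.05409 = 26.9847 ≈ 27.0 m

27.0 m


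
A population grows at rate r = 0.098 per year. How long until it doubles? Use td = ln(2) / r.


td = ln(2) / 0.098 = 0.693147 / 0.098 = 7.07293 ≈ 7.1 years

7.1 years


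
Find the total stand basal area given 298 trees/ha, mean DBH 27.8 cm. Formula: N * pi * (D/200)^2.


(D/200)^2 = (27.8/200)^2 = 0.139^2 = 0.019321
Individual BA = 3.141593 * 0.019321 = 0.0606987 m^2
Stand BA = 298 * 0.0606987 = 18.0882 ≈ 18.09 m^2/ha

18.09 m^2/ha


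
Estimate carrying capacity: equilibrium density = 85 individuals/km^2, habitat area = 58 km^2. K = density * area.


K = 85 * 58 = 4930 individuals

4930 individuals


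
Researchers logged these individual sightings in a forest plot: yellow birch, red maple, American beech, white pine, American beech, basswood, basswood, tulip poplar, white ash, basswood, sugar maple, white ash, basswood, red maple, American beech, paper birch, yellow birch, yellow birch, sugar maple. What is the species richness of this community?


Total individuals logged = 19
Distinct species (count of individuals): yellow birch (3), red maple (2), American beech (3), white pine (1), basswood (4), tulip poplar (1), white ash (2), sugar maple (2), paper birch (1)
Species richness = number of distinct species = 9

9


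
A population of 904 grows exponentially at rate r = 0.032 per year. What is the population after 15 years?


r*t = 0.032 * 15 = 0.48
exp(0.48) = 1.61607
N = 904 * 1.61607 = 1460.93 ≈ 1461

1461


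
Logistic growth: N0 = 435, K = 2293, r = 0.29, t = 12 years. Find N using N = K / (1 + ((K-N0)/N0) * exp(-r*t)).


(K - N0)/N0 = (2293 - 435)/435 = 1858/435 = 4.27126
r*t = 0.29 * 12 = 3.48; exp(-3.48) = 0.0308074
4.27126 * 0.0308074 = 0.131586
1 + 0.131586 = 1.13159
N = 2293 / 1.13159 = 2026.35 ≈ 2026

2026


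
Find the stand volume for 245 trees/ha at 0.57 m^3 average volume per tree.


V_stand = 245 * 0.57 = 139.65 ≈ 139.7 m^3/ha

139.7 m^3/ha


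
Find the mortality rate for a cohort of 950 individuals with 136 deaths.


Mortality rate = 136 / 950 = 0.143158 ≈ 0.1432

0.1432


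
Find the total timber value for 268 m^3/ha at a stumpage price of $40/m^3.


Value = 268 * 40 = $10720/ha

$10720/ha


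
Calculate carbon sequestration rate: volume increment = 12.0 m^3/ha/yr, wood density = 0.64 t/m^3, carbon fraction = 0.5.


C = 12.0 * 0.64 * 0.5 = 3.84 t C/ha/yr

3.84 t C/ha/yr


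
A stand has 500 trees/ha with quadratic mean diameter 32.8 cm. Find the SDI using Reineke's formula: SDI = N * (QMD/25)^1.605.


QMD/25 = 32.8/25 = 1.312
(1.312)^1.605 = exp(1.605 * ln(1.312)) = exp(1.605 * 0.271553) = exp(0.435843) = 1.54627
SDI = 500 * 1.54627 = 773.135 ≈ 773

773


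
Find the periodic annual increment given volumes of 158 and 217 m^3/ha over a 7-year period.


PAI = (V2 - V1) / period = (217 - 158) / 7 = 59 / 7 = 8.4286 ≈ 8.43 m^3/ha/yr

8.43 m^3/ha/yr


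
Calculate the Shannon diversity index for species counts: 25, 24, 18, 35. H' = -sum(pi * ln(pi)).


Total N = 25 + 24 + 18 + 35 = 102
Per-species terms:
  p = 25/102 = 0.245098; ln(p) = -1.406097; p*ln(p) = 0.245098 * (-1.406097) = -0.344632
  p = 24/102 = 0.235294; ln(p) = -1.446919; p*ln(p) = 0.235294 * (-1.446919) = -0.340451
  p = 18/102 = 0.176471; ln(p) = -1.734599; p*ln(p) = 0.176471 * (-1.734599) = -0.306106
  p = 35/102 = 0.343137; ln(p) = -1.069625; p*ln(p) = 0.343137 * (-1.069625) = -0.367028
sum(p*ln(p)) = (-0.344632) + (-0.340451) + (-0.306106) + (-0.367028) = -1.358217
H' = -(-1.358217) = 1.358217 ≈ 1.3582

1.3582


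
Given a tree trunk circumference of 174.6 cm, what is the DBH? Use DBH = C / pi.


DBH = C / pi = 174.6 / 3.141593 = 55.5769 ≈ 55.58 cm

55.58 cm


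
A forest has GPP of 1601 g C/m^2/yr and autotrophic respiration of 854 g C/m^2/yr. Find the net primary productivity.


NPP = GPP - Ra = 1601 - 854 = 747 g C/m^2/yr

747 g C/m^2/yr


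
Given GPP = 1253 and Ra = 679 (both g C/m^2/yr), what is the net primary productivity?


NPP = GPP - Ra = 1253 - 679 = 574 g C/m^2/yr

574 g C/m^2/yr


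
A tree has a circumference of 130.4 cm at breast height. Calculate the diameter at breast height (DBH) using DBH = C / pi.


DBH = C / pi = 130.4 / 3.141593 = 41.5076 ≈ 41.51 cm

41.51 cm


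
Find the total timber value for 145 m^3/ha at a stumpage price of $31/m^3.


Value = 145 * 31 = $4495/ha

$4495/ha


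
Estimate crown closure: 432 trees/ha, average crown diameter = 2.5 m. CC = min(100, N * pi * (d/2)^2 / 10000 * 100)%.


(d/2)^2 = (2.5/2)^2 = 1.25^2 = 1.5625
Crown area = 3.141593 * 1.5625 = 4.90874 m^2
N * area / 10000 * 100 = 432 * 4.90874 / 10000 * 100 = 21.2058
CC = min(100, 21.2058) = 21.2058 ≈ 21.2%

21.2%


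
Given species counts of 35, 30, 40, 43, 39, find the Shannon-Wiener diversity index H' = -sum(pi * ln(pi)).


Total N = 35 + 30 + 40 + 43 + 39 = 187
Per-species terms:
  p = 35/187 = 0.187166; ln(p) = -1.675759; p*ln(p) = 0.187166 * (-1.675759) = -0.313645
  p = 30/187 = 0.160428; ln(p) = -1.829910; p*ln(p) = 0.160428 * (-1.829910) = -0.293569
  p = 40/187 = 0.213904; ln(p) = -1.542228; p*ln(p) = 0.213904 * (-1.542228) = -0.329889
  p = 43/187 = 0.229947; ln(p) = -1.469906; p*ln(p) = 0.229947 * (-1.469906) = -0.338000
  p = 39/187 = 0.208556; ln(p) = -1.567548; p*ln(p) = 0.208556 * (-1.567548) = -0.326922
sum(p*ln(p)) = (-0.313645) + (-0.293569) + (-0.329889) + (-0.338000) + (-0.326922) = -1.602025
H' = -(-1.602025) = 1.602025 ≈ 1.6020

1.6020


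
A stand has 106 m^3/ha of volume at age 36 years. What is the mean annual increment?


MAI = 106 / 36 = 2.9444 ≈ 2.94 m^3/ha/yr

2.94 m^3/ha/yr


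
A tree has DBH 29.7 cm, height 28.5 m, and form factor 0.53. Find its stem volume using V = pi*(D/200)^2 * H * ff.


(D/200)^2 = (29.7/200)^2 = 0.1485^2 = 0.02205225
BA = 3.141593 * 0.02205225 = 0.0692792 m^2
V = 0.0692792 * 28.5 * 0.53 = 1.04646 ≈ 1.046 m^3

1.046 m^3


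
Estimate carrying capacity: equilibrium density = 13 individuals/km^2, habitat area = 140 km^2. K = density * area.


K = 13 * 140 = 1820 individuals

1820 individuals


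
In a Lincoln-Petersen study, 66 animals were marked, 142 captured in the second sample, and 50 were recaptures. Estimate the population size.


N = M * C / R = 66 * 142 / 50 = 9372 / 50 = 187.44 ≈ 187

187 individuals


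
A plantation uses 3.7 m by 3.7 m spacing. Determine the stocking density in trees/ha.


N = 10000 / 3.7^2 = 10000 / 13.69 = 730.460 ≈ 730 trees/ha

730 trees/ha


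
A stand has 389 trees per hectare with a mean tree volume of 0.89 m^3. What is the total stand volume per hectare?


V_stand = 389 * 0.89 = 346.21 ≈ 346.2 m^3/ha

346.2 m^3/ha


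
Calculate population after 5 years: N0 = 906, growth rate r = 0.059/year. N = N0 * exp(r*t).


r*t = 0.059 * 5 = 0.295
exp(0.295) = 1.34313
N = 906 * 1.34313 = 1216.88 ≈ 1217

1217


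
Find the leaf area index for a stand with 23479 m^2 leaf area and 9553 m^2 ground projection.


LAI = 23479 / 9553 = 2.4578 ≈ 2.46

2.46


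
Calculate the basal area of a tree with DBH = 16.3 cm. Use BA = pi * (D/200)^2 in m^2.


D/200 = 16.3/200 = 0.0815 m
(D/200)^2 = 0.0815^2 = 0.00664225
BA = 3.141593 * 0.00664225 = 0.0208672 ≈ 0.0209 m^2

0.0209 m^2


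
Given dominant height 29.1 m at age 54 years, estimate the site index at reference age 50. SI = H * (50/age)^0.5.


50/54 = 0.925926
(0.925926)^0.5 = 0.962250
SI = 29.1 * 0.962250 = 28.0015 ≈ 28.0 m

28.0 m


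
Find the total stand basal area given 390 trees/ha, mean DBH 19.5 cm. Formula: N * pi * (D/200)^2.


(D/200)^2 = (19.5/200)^2 = 0.0975^2 = 0.00950625
Individual BA = 3.141593 * 0.00950625 = 0.0298648 m^2
Stand BA = 390 * 0.0298648 = 11.6473 ≈ 11.65 m^2/ha

11.65 m^2/ha


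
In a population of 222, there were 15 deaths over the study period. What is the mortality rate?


Mortality rate = 15 / 222 = 0.067568 ≈ 0.0676

0.0676


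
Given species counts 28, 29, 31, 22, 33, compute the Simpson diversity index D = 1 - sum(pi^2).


Total N = 28 + 29 + 31 + 22 + 33 = 143
Per-species terms:
  p = 28/143 = 0.195804; p^2 = 0.195804^2 = 0.038339
  p = 29/143 = 0.202797; p^2 = 0.202797^2 = 0.041127
  p = 31/143 = 0.216783; p^2 = 0.216783^2 = 0.046995
  p = 22/143 = 0.153846; p^2 = 0.153846^2 = 0.023669
  p = 33/143 = 0.230769; p^2 = 0.230769^2 = 0.053254
sum(p^2) = 0.038339 + 0.041127 + 0.046995 + 0.023669 + 0.053254 = 0.203384
D = 1 - 0.203384 = 0.796616 ≈ 0.7966

0.7966


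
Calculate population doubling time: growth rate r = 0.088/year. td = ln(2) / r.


td = ln(2) / 0.088 = 0.693147 / 0.088 = 7.87667 ≈ 7.9 years

7.9 years


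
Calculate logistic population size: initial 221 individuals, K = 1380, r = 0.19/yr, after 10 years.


(K - N0)/N0 = (1380 - 221)/221 = 1159/221 = 5.24434
r*t = 0.19 * 10 = 1.9; exp(-1.9) = 0.149569
5.24434 * 0.149569 = 0.784391
1 + 0.784391 = 1.78439
N = 1380 / 1.78439 = 773.374 ≈ 773

773


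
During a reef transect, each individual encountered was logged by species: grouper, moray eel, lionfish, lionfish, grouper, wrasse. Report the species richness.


Total individuals logged = 6
Distinct species (count of individuals): grouper (2), moray eel (1), lionfish (2), wrasse (1)
Species richness = number of distinct species = 4

4


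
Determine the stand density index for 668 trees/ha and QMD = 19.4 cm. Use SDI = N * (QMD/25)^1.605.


QMD/25 = 19.4/25 = 0.776
(0.776)^1.605 = exp(1.605 * ln(0.776)) = exp(1.605 * (-0.253603)) = exp(-0.407033) = 0.665622
SDI = 668 * 0.665622 = 444.635 ≈ 445

445


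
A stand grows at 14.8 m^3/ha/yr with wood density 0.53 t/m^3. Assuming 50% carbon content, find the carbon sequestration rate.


C = 14.8 * 0.53 * 0.5 = 3.922 ≈ 3.92 t C/ha/yr

3.92 t C/ha/yr


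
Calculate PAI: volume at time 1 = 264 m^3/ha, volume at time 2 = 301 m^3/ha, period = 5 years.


PAI = (V2 - V1) / period = (301 - 264) / 5 = 37 / 5 = 7.40 m^3/ha/yr

7.40 m^3/ha/yr


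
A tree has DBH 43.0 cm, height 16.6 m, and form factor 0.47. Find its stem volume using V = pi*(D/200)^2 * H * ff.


(D/200)^2 = (43.0/200)^2 = 0.215^2 = 0.046225
BA = 3.141593 * 0.046225 = 0.145220 m^2
V = 0.145220 * 16.6 * 0.47 = 1.13301 ≈ 1.133 m^3

1.133 m^3


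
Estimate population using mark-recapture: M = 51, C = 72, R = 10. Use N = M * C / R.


N = M * C / R = 51 * 72 / 10 = 3672 / 10 = 367.20 ≈ 367

367 individuals


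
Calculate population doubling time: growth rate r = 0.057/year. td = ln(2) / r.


td = ln(2) / 0.057 = 0.693147 / 0.057 = 12.1605 ≈ 12.2 years

12.2 years


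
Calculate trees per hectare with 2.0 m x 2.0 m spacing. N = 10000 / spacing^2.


N = 10000 / 2.0^2 = 10000 / 4 = 2500.00 ≈ 2500 trees/ha

2500 trees/ha


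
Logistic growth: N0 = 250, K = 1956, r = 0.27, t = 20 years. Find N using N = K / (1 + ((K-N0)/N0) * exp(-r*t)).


(K - N0)/N0 = (1956 - 250)/250 = 1706/250 = 6.82400
r*t = 0.27 * 20 = 5.4; exp(-5.4) = 0.00451658
6.82400 * 0.00451658 = 0.0308211
1 + 0.0308211 = 1.03082
N = 1956 / 1.03082 = 1897.52 ≈ 1898

1898


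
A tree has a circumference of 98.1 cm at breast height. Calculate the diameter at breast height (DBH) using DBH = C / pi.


DBH = C / pi = 98.1 / 3.141593 = 31.2262 ≈ 31.23 cm

31.23 cm


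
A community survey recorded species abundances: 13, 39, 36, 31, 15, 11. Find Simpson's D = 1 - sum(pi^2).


Total N = 13 + 39 + 36 + 31 + 15 + 11 = 145
Per-species terms:
  p = 13/145 = 0.089655; p^2 = 0.089655^2 = 0.008038
  p = 39/145 = 0.268966; p^2 = 0.268966^2 = 0.072343
  p = 36/145 = 0.248276; p^2 = 0.248276^2 = 0.061641
  p = 31/145 = 0.213793; p^2 = 0.213793^2 = 0.045707
  p = 15/145 = 0.103448; p^2 = 0.103448^2 = 0.010701
  p = 11/145 = 0.075862; p^2 = 0.075862^2 = 0.005755
sum(p^2) = 0.008038 + 0.072343 + 0.061641 + 0.045707 + 0.010701 + 0.005755 = 0.204185
D = 1 - 0.204185 = 0.795815 ≈ 0.7958

0.7958


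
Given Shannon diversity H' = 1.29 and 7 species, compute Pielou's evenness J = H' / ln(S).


ln(7) = 1.94591
J = H' / ln(S) = 1.29 / 1.94591 = 0.662929 ≈ 0.6629

0.6629


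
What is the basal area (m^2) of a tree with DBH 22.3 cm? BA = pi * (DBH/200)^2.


D/200 = 22.3/200 = 0.1115 m
(D/200)^2 = 0.1115^2 = 0.01243225
BA = 3.141593 * 0.01243225 = 0.0390571 ≈ 0.0391 m^2

0.0391 m^2


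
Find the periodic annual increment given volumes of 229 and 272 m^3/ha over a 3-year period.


PAI = (V2 - V1) / period = (272 - 229) / 3 = 43 / 3 = 14.3333 ≈ 14.33 m^3/ha/yr

14.33 m^3/ha/yr


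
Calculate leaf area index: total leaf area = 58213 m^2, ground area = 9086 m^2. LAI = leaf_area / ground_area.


LAI = 58213 / 9086 = 6.4069 ≈ 6.41

6.41


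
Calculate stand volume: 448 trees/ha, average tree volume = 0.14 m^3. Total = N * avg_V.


V_stand = 448 * 0.14 = 62.72 ≈ 62.7 m^3/ha

62.7 m^3/ha


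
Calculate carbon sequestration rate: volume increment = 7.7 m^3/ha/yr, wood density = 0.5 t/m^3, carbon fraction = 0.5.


C = 7.7 * 0.5 * 0.5 = 1.925 ≈ 1.93 t C/ha/yr

1.93 t C/ha/yr


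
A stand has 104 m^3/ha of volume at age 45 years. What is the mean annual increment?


MAI = 104 / 45 = 2.3111 ≈ 2.31 m^3/ha/yr

2.31 m^3/ha/yr


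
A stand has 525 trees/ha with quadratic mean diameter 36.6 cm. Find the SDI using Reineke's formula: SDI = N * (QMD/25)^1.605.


QMD/25 = 36.6/25 = 1.464
(1.464)^1.605 = exp(1.605 * ln(1.464)) = exp(1.605 * 0.381172) = exp(0.611781) = 1.84371
SDI = 525 * 1.84371 = 967.948 ≈ 968

968


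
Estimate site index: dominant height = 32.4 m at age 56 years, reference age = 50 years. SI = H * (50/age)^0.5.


50/56 = 0.892857
(0.892857)^0.5 = 0.944911
SI = 32.4 * 0.944911 = 30.6151 ≈ 30.6 m

30.6 m


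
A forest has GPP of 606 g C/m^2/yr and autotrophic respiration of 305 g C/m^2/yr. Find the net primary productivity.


NPP = GPP - Ra = 606 - 305 = 301 g C/m^2/yr

301 g C/m^2/yr


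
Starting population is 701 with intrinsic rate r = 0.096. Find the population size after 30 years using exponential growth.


r*t = 0.096 * 30 = 2.88
exp(2.88) = 17.8143
N = 701 * 17.8143 = 12487.8 ≈ 12488

12488


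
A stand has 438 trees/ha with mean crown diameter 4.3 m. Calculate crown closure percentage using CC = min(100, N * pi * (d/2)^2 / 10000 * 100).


(d/2)^2 = (4.3/2)^2 = 2.15^2 = 4.6225
Crown area = 3.141593 * 4.6225 = 14.5220 m^2
N * area / 10000 * 100 = 438 * 14.5220 / 10000 * 100 = 63.6064
CC = min(100, 63.6064) = 63.6064 ≈ 63.6%

63.6%


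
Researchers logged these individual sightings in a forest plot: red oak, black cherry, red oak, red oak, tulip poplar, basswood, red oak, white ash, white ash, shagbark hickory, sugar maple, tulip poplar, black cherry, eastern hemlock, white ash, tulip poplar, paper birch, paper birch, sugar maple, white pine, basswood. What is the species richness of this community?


Total individuals logged = 21
Distinct species (count of individuals): red oak (4), black cherry (2), tulip poplar (3), basswood (2), white ash (3), shagbark hickory (1), sugar maple (2), eastern hemlock (1), paper birch (2), white pine (1)
Species richness = number of distinct species = 10

10


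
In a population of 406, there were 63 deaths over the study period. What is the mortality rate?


Mortality rate = 63 / 406 = 0.155172 ≈ 0.1552

0.1552


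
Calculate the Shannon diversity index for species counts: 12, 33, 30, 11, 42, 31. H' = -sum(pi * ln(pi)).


Total N = 12 + 33 + 30 + 11 + 42 + 31 = 159
Per-species terms:
  p = 12/159 = 0.075472; ln(p) = -2.583994; p*ln(p) = 0.075472 * (-2.583994) = -0.195019
  p = 33/159 = 0.207547; ln(p) = -1.572397; p*ln(p) = 0.207547 * (-1.572397) = -0.326346
  p = 30/159 = 0.188679; ln(p) = -1.667708; p*ln(p) = 0.188679 * (-1.667708) = -0.314661
  p = 11/159 = 0.069182; ln(p) = -2.671015; p*ln(p) = 0.069182 * (-2.671015) = -0.184786
  p = 42/159 = 0.264151; ln(p) = -1.331234; p*ln(p) = 0.264151 * (-1.331234) = -0.351647
  p = 31/159 = 0.194969; ln(p) = -1.634915; p*ln(p) = 0.194969 * (-1.634915) = -0.318758
sum(p*ln(p)) = (-0.195019) + (-0.326346) + (-0.314661) + (-0.184786) + (-0.351647) + (-0.318758) = -1.691217
H' = -(-1.691217) = 1.691217 ≈ 1.6912

1.6912


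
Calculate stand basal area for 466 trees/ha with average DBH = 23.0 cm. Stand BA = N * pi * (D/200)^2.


(D/200)^2 = (23.0/200)^2 = 0.115^2 = 0.013225
Individual BA = 3.141593 * 0.013225 = 0.0415476 m^2
Stand BA = 466 * 0.0415476 = 19.3612 ≈ 19.36 m^2/ha

19.36 m^2/ha


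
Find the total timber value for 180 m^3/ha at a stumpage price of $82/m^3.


Value = 180 * 82 = $14760/ha

$14760/ha


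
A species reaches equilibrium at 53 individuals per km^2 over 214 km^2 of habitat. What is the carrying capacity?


K = 53 * 214 = 11342 individuals

11342 individuals


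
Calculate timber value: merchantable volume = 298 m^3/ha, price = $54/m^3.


Value = 298 * 54 = $16092/ha

$16092/ha


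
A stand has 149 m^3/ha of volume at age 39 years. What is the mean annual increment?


MAI = 149 / 39 = 3.8205 ≈ 3.82 m^3/ha/yr

3.82 m^3/ha/yr


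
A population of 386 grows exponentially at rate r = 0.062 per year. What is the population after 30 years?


r*t = 0.062 * 30 = 1.86
exp(1.86) = 6.42374
N = 386 * 6.42374 = 2479.56 ≈ 2480

2480


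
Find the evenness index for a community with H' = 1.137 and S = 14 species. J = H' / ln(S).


ln(14) = 2.63906
J = H' / ln(S) = 1.137 / 2.63906 = 0.430835 ≈ 0.4308

0.4308


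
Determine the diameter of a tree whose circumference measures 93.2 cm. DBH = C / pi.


DBH = C / pi = 93.2 / 3.141593 = 29.6665 ≈ 29.67 cm

29.67 cm


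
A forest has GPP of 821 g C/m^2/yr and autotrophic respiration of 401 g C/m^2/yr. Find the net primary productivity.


NPP = GPP - Ra = 821 - 401 = 420 g C/m^2/yr

420 g C/m^2/yr


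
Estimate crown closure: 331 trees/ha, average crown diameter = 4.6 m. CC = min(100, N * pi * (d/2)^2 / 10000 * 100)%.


(d/2)^2 = (4.6/2)^2 = 2.3^2 = 5.29
Crown area = 3.141593 * 5.29 = 16.6190 m^2
N * area / 10000 * 100 = 331 * 16.6190 / 10000 * 100 = 55.0089
CC = min(100, 55.0089) = 55.0089 ≈ 55.0%

55.0%


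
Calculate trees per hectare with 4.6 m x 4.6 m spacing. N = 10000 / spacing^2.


N = 10000 / 4.6^2 = 10000 / 21.16 = 472.590 ≈ 473 trees/ha

473 trees/ha


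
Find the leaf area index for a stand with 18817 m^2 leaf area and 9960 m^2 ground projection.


LAI = 18817 / 9960 = 1.8893 ≈ 1.89

1.89


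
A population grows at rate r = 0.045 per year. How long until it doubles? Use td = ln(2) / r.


td = ln(2) / 0.045 = 0.693147 / 0.045 = 15.4033 ≈ 15.4 years

15.4 years


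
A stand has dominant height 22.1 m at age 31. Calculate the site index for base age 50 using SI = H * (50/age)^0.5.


50/31 = 1.61290
(1.61290)^0.5 = 1.27000
SI = 22.1 * 1.27000 = 28.0670 ≈ 28.1 m

28.1 m


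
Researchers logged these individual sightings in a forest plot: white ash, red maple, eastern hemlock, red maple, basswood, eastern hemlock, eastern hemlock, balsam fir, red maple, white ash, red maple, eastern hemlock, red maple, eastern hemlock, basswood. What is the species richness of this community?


Total individuals logged = 15
Distinct species (count of individuals): white ash (2), red maple (5), eastern hemlock (5), basswood (2), balsam fir (1)
Species richness = number of distinct species = 5

5
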